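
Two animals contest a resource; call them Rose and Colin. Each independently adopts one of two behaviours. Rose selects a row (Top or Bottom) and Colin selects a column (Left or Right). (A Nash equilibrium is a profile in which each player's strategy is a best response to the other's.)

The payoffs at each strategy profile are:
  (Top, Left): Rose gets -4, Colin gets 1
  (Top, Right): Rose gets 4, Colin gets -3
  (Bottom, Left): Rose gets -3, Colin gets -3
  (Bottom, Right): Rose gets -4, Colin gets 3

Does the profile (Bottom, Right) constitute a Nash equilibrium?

No

At (Bottom, Right), Rose earns -4; switching to Top would give 4, so Rose would deviate.
Colin earns 3; switching to Left would give -3, so Colin has no profitable deviation.
Since at least one player can profitably deviate, this is not a Nash equilibrium.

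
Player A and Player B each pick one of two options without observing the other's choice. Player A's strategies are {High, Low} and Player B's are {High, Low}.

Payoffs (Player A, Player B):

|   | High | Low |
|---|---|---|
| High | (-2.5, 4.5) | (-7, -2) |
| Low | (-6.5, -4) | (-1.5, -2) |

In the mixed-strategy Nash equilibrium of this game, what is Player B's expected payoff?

First find x, the probability Player A plays High, from Player B's indifference between High and Low: 4.5x − 4(1−x) = −2x − 2(1−x), giving x = 4/17.
Since Player B is indifferent in equilibrium, Player B's expected payoff equals the payoff from either column against (4/17, 13/17). Using High: 4.5(4/17) − 4(13/17) = -2.

-2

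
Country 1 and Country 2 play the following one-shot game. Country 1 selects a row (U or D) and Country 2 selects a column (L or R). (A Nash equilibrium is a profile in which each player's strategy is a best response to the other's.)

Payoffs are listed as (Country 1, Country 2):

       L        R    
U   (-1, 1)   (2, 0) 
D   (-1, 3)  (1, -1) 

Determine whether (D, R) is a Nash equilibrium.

No

At (D, R), Country 1 earns 1; switching to U would give 2, so Country 1 would deviate.
Country 2 earns -1; switching to L would give 3, so Country 2 would deviate.
Since at least one player can profitably deviate, this is not a Nash equilibrium.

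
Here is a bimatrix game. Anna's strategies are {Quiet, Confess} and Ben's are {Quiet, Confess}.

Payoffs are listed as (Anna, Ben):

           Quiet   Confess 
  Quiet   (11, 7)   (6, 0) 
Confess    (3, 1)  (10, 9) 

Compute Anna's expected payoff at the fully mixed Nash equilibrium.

First find y, the probability Ben plays Quiet, from Anna's indifference between Quiet and Confess: 11y + 6(1−y) = 3y + 10(1−y), giving y = 1/3.
Since Anna is indifferent in equilibrium, Anna's expected payoff equals the payoff from either row against (1/3, 2/3). Using Quiet: 11(1/3) + 6(2/3) = 23/3.

23/3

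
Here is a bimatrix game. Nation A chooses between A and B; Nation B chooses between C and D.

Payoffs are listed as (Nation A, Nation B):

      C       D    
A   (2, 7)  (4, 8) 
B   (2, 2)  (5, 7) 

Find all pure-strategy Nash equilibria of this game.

(B, D)

(A, C): Nation B prefers D (8 > 7) — not an equilibrium.
(A, D): Nation A prefers B (5 > 4) — not an equilibrium.
(B, C): Nation B prefers D (7 > 2) — not an equilibrium.
(B, D): Nation A gets 5 ≥ 4 from A, and Nation B gets 7 ≥ 2 from C — Nash equilibrium.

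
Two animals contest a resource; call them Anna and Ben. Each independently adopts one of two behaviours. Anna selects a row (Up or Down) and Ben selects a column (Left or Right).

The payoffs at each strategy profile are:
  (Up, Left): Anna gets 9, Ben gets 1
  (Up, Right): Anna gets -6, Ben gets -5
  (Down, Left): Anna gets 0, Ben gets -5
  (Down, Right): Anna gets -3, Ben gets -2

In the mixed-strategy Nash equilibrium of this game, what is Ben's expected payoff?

-3

First find p, the probability Anna plays Up, from Ben's indifference between Left and Right: p − 5(1−p) = −5p − 2(1−p), giving p = 1/3.
Since Ben is indifferent in equilibrium, Ben's expected payoff equals the payoff from either column against (1/3, 2/3). Using Left: (1/3) − 5(2/3) = -3.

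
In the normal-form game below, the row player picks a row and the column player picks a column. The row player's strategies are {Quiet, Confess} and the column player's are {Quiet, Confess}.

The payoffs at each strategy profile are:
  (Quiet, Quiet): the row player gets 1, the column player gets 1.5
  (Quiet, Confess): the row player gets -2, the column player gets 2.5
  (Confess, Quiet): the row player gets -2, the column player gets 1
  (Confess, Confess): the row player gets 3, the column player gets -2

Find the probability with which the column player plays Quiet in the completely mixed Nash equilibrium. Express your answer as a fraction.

5/8

Let q be the probability that the column player plays Quiet. In a completely mixed equilibrium, the row player must be indifferent between Quiet and Confess.
The row player's expected payoff from Quiet is q − 2(1−q); from Confess it is −2q + 3(1−q).
Setting these equal: 3q − 2 = −5q + 3, so q = 5/8.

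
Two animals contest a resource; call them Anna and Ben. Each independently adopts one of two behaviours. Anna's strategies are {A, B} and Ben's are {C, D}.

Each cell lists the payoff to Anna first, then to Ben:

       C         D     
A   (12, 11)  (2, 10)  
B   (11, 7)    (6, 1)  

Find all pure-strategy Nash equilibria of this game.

(A, C): Anna gets 12 ≥ 11 from B, and Ben gets 11 ≥ 10 from D — Nash equilibrium.
(A, D): Anna prefers B (6 > 2); Ben prefers C (11 > 10) — not an equilibrium.
(B, C): Anna prefers A (12 > 11) — not an equilibrium.
(B, D): Ben prefers C (7 > 1) — not an equilibrium.

(A, C)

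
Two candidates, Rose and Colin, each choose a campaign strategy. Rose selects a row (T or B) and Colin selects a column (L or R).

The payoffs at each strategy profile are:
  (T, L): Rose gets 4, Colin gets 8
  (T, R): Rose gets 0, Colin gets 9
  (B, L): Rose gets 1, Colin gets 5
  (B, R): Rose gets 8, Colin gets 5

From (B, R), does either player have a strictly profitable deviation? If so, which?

Rose at (B, R) earns 8; deviating to T yields 0 — not better.
Colin earns 5; deviating to L yields 5 — not better.
Neither player can strictly improve; the profile is a Nash equilibrium.

Neither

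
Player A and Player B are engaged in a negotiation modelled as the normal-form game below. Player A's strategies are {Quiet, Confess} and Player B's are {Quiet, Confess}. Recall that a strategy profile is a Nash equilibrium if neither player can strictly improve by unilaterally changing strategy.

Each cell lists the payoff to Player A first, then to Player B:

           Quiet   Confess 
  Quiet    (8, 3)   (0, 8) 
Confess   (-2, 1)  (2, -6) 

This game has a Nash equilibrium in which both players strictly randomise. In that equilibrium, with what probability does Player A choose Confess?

5/12

Let p be the probability that Player A plays Quiet. In a completely mixed equilibrium, Player B must be indifferent between Quiet and Confess.
Player B's expected payoff from Quiet is 3p + (1−p); from Confess it is 8p − 6(1−p).
Setting these equal: 2p + 1 = 14p − 6, so p = 7/12.
Therefore Player A plays Confess with probability 1 − 7/12 = 5/12.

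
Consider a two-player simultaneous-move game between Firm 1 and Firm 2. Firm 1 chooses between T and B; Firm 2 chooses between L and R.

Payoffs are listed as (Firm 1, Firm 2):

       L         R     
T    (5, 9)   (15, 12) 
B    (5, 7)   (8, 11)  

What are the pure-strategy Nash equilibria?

(T, R)

(T, L): Firm 2 prefers R (12 > 9) — not an equilibrium.
(T, R): Firm 1 gets 15 ≥ 8 from B, and Firm 2 gets 12 ≥ 9 from L — Nash equilibrium.
(B, L): Firm 2 prefers R (11 > 7) — not an equilibrium.
(B, R): Firm 1 prefers T (15 > 8) — not an equilibrium.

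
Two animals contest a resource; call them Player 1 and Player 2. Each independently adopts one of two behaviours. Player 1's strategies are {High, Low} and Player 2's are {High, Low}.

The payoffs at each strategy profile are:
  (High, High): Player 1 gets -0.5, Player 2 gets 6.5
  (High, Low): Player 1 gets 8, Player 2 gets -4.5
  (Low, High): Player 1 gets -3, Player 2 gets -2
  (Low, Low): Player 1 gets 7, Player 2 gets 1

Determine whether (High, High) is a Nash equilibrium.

Yes

At (High, High), Player 1 earns -0.5; switching to Low would give -3, so Player 1 has no profitable deviation.
Player 2 earns 6.5; switching to Low would give -4.5, so Player 2 has no profitable deviation.
Neither player can gain by a unilateral deviation, so this profile is a Nash equilibrium.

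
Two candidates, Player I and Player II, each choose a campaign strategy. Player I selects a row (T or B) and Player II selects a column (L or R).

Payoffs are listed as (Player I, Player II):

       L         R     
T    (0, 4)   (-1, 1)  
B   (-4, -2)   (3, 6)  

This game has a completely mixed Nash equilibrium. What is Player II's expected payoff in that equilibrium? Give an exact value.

26/11

First find p, the probability Player I plays T, from Player II's indifference between L and R: 4p − 2(1−p) = p + 6(1−p), giving p = 8/11.
Since Player II is indifferent in equilibrium, Player II's expected payoff equals the payoff from either column against (8/11, 3/11). Using L: 4(8/11) − 2(3/11) = 26/11.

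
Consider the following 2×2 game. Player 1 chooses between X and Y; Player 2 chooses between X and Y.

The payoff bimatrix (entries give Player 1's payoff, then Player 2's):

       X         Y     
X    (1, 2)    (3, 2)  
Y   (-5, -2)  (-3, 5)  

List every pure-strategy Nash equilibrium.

(X, X): Player 1 gets 1 ≥ -5 from Y, and Player 2 gets 2 ≥ 2 from Y — Nash equilibrium.
(X, Y): Player 1 gets 3 ≥ -3 from Y, and Player 2 gets 2 ≥ 2 from X — Nash equilibrium.
(Y, X): Player 1 prefers X (1 > -5); Player 2 prefers Y (5 > -2) — not an equilibrium.
(Y, Y): Player 1 prefers X (3 > -3) — not an equilibrium.

(X, X) and (X, Y)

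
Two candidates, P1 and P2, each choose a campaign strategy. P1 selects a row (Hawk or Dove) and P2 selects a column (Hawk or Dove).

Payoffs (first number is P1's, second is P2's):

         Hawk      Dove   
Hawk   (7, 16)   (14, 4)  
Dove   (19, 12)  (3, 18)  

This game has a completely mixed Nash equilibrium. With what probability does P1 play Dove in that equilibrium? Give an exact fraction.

Let x be the probability that P1 plays Hawk. In a completely mixed equilibrium, P2 must be indifferent between Hawk and Dove.
P2's expected payoff from Hawk is 16x + 12(1−x); from Dove it is 4x + 18(1−x).
Setting these equal: 4x + 12 = −14x + 18, so x = 1/3.
Therefore P1 plays Dove with probability 1 − 1/3 = 2/3.

2/3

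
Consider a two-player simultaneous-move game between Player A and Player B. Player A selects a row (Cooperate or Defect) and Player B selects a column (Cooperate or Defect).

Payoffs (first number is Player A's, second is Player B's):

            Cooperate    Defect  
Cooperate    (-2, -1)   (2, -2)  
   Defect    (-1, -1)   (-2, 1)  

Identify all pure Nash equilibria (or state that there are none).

none

(Cooperate, Cooperate): Player A prefers Defect (-1 > -2) — not an equilibrium.
(Cooperate, Defect): Player B prefers Cooperate (-1 > -2) — not an equilibrium.
(Defect, Cooperate): Player B prefers Defect (1 > -1) — not an equilibrium.
(Defect, Defect): Player A prefers Cooperate (2 > -2) — not an equilibrium.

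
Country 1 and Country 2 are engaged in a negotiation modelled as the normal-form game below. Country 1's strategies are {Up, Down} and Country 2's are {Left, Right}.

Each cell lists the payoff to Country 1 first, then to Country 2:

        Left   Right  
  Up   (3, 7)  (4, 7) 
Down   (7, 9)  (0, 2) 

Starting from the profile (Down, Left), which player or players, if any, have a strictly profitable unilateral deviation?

Neither

Country 1 at (Down, Left) earns 7; deviating to Up yields 3 — not better.
Country 2 earns 9; deviating to Right yields 2 — not better.
Neither player can strictly improve; the profile is a Nash equilibrium.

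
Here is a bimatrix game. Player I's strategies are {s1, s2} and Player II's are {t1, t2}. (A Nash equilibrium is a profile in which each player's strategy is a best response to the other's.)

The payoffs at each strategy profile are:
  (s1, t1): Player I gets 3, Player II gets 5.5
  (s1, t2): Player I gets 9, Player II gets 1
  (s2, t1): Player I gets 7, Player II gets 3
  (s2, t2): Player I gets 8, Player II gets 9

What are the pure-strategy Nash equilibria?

(s1, t1): Player I prefers s2 (7 > 3) — not an equilibrium.
(s1, t2): Player II prefers t1 (5.5 > 1) — not an equilibrium.
(s2, t1): Player II prefers t2 (9 > 3) — not an equilibrium.
(s2, t2): Player I prefers s1 (9 > 8) — not an equilibrium.

none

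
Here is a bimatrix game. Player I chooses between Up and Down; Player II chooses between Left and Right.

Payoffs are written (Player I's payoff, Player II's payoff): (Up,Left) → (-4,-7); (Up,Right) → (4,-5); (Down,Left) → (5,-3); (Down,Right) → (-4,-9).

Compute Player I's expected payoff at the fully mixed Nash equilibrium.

4/17

First find q, the probability Player II plays Left, from Player I's indifference between Up and Down: −4q + 4(1−q) = 5q − 4(1−q), giving q = 8/17.
Since Player I is indifferent in equilibrium, Player I's expected payoff equals the payoff from either row against (8/17, 9/17). Using Up: −4(8/17) + 4(9/17) = 4/17.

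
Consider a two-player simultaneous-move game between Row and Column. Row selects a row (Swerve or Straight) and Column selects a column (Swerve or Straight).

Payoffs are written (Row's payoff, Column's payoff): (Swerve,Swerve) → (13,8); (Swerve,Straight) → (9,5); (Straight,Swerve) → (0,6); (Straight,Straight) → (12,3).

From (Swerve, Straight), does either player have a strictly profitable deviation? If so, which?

Row at (Swerve, Straight) earns 9; deviating to Straight yields 12 — a strict improvement.
Column earns 5; deviating to Swerve yields 8 — a strict improvement.
Both Row and Column have strictly profitable deviations.

Both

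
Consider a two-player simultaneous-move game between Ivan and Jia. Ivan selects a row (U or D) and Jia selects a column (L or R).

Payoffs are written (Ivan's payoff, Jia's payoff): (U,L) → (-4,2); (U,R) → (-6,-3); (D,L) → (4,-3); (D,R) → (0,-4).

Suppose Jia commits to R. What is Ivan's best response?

D

Against R, Ivan earns -6 from U and 0 from D.
So D is the best response.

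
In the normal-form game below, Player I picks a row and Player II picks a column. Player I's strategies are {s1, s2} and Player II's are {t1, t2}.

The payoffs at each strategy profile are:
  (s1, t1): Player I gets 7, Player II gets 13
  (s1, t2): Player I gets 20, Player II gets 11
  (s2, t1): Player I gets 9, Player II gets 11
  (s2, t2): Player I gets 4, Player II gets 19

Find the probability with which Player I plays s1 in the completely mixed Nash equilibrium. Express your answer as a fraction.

Let x be the probability that Player I plays s1. In a completely mixed equilibrium, Player II must be indifferent between t1 and t2.
Player II's expected payoff from t1 is 13x + 11(1−x); from t2 it is 11x + 19(1−x).
Setting these equal: 2x + 11 = −8x + 19, so x = 4/5.

4/5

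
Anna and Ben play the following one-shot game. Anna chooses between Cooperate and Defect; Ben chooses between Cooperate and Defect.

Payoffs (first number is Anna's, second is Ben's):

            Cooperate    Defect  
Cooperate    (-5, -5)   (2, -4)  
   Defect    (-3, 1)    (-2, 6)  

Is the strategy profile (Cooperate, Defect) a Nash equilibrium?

At (Cooperate, Defect), Anna earns 2; switching to Defect would give -2, so Anna has no profitable deviation.
Ben earns -4; switching to Cooperate would give -5, so Ben has no profitable deviation.
Neither player can gain by a unilateral deviation, so this profile is a Nash equilibrium.

Yes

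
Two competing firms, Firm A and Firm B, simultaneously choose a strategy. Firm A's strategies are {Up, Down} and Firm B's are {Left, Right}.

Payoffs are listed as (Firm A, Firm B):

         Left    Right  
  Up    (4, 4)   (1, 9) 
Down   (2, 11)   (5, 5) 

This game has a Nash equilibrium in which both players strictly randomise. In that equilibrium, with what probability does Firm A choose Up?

6/11

Let p be the probability that Firm A plays Up. In a completely mixed equilibrium, Firm B must be indifferent between Left and Right.
Firm B's expected payoff from Left is 4p + 11(1−p); from Right it is 9p + 5(1−p).
Setting these equal: −7p + 11 = 4p + 5, so p = 6/11.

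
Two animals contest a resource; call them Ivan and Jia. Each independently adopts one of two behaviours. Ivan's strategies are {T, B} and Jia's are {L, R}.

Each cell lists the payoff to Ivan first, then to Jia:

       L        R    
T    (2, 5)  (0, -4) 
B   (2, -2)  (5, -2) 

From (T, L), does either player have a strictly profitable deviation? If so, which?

Ivan at (T, L) earns 2; deviating to B yields 2 — not better.
Jia earns 5; deviating to R yields -4 — not better.
Neither player can strictly improve; the profile is a Nash equilibrium.

Neither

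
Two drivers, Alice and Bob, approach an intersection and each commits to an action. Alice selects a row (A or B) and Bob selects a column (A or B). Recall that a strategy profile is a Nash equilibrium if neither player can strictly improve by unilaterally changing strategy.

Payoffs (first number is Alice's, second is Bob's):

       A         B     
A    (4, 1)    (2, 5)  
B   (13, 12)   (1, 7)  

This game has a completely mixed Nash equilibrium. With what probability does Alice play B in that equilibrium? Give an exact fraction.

Let x be the probability that Alice plays A. In a completely mixed equilibrium, Bob must be indifferent between A and B.
Bob's expected payoff from A is x + 12(1−x); from B it is 5x + 7(1−x).
Setting these equal: −11x + 12 = −2x + 7, so x = 5/9.
Therefore Alice plays B with probability 1 − 5/9 = 4/9.

4/9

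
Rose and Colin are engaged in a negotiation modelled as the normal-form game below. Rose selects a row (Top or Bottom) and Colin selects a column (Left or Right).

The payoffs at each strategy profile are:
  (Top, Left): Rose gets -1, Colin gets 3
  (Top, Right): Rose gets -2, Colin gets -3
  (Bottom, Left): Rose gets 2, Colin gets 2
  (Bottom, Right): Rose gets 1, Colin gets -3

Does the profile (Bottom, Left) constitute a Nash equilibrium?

At (Bottom, Left), Rose earns 2; switching to Top would give -1, so Rose has no profitable deviation.
Colin earns 2; switching to Right would give -3, so Colin has no profitable deviation.
Neither player can gain by a unilateral deviation, so this profile is a Nash equilibrium.

Yes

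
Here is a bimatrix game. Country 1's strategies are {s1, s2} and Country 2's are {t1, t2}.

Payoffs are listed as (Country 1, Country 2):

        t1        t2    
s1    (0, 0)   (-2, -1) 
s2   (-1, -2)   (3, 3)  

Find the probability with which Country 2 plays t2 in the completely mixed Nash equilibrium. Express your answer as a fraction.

1/6

Let y be the probability that Country 2 plays t1. In a completely mixed equilibrium, Country 1 must be indifferent between s1 and s2.
Country 1's expected payoff from s1 is −2(1−y); from s2 it is −y + 3(1−y).
Setting these equal: 2y − 2 = −4y + 3, so y = 5/6.
Therefore Country 2 plays t2 with probability 1 − 5/6 = 1/6.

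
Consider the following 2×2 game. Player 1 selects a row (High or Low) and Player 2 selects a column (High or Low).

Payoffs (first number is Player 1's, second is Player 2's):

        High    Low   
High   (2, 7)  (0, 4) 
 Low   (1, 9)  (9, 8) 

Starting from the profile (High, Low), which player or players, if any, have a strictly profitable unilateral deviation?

Player 1 at (High, Low) earns 0; deviating to Low yields 9 — a strict improvement.
Player 2 earns 4; deviating to High yields 7 — a strict improvement.
Both Player 1 and Player 2 have strictly profitable deviations.

Both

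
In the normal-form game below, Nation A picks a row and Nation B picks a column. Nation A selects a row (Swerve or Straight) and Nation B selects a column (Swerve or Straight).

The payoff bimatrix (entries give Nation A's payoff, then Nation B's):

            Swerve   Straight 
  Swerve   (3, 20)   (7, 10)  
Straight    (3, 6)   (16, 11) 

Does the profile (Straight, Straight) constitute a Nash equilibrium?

Yes

At (Straight, Straight), Nation A earns 16; switching to Swerve would give 7, so Nation A has no profitable deviation.
Nation B earns 11; switching to Swerve would give 6, so Nation B has no profitable deviation.
Neither player can gain by a unilateral deviation, so this profile is a Nash equilibrium.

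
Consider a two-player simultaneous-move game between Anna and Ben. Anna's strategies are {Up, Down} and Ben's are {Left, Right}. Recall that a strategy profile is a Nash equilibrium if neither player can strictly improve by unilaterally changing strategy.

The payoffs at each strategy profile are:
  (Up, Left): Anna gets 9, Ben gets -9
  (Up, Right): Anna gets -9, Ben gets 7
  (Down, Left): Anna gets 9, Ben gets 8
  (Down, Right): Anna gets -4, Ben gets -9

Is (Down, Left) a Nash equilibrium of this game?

At (Down, Left), Anna earns 9; switching to Up would give 9, so Anna has no profitable deviation.
Ben earns 8; switching to Right would give -9, so Ben has no profitable deviation.
Neither player can gain by a unilateral deviation, so this profile is a Nash equilibrium.

Yes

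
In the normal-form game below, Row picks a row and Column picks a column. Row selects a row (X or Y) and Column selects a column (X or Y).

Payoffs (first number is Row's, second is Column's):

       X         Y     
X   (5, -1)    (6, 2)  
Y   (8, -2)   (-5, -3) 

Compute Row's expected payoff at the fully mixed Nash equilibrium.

First find q, the probability Column plays X, from Row's indifference between X and Y: 5q + 6(1−q) = 8q − 5(1−q), giving q = 11/14.
Since Row is indifferent in equilibrium, Row's expected payoff equals the payoff from either row against (11/14, 3/14). Using X: 5(11/14) + 6(3/14) = 73/14.

73/14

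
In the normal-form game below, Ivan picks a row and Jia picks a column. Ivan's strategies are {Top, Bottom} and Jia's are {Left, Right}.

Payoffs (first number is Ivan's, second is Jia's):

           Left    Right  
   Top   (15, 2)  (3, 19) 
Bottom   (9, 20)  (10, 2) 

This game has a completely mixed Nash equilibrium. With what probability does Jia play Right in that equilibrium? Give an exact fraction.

6/13

Let y be the probability that Jia plays Left. In a completely mixed equilibrium, Ivan must be indifferent between Top and Bottom.
Ivan's expected payoff from Top is 15y + 3(1−y); from Bottom it is 9y + 10(1−y).
Setting these equal: 12y + 3 = −y + 10, so y = 7/13.
Therefore Jia plays Right with probability 1 − 7/13 = 6/13.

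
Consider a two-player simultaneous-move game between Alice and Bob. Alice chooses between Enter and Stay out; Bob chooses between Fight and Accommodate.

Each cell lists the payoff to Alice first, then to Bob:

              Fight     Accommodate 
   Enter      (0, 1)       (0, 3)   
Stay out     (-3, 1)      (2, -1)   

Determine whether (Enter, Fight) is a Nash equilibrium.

At (Enter, Fight), Alice earns 0; switching to Stay out would give -3, so Alice has no profitable deviation.
Bob earns 1; switching to Accommodate would give 3, so Bob would deviate.
Since at least one player can profitably deviate, this is not a Nash equilibrium.

No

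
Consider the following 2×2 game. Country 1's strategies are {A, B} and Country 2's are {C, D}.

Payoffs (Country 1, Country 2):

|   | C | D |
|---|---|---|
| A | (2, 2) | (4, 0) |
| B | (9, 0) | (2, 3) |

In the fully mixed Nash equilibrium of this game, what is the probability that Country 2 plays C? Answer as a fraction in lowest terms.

Let c be the probability that Country 2 plays C. In a completely mixed equilibrium, Country 1 must be indifferent between A and B.
Country 1's expected payoff from A is 2c + 4(1−c); from B it is 9c + 2(1−c).
Setting these equal: −2c + 4 = 7c + 2, so c = 2/9.

2/9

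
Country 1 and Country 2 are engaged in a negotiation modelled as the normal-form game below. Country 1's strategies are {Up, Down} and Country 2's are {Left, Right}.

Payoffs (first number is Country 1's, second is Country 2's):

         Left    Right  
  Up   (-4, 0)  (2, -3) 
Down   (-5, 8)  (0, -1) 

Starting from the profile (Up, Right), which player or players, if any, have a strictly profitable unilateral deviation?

Country 1 at (Up, Right) earns 2; deviating to Down yields 0 — not better.
Country 2 earns -3; deviating to Left yields 0 — a strict improvement.
Only Country 2 has a strictly profitable deviation.

Country 2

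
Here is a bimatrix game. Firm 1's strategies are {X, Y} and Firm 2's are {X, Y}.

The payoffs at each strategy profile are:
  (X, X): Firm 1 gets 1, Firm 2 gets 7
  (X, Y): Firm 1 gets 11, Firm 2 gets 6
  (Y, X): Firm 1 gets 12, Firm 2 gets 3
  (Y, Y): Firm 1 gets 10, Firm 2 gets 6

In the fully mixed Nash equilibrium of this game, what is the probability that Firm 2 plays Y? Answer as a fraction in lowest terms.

11/12

Let c be the probability that Firm 2 plays X. In a completely mixed equilibrium, Firm 1 must be indifferent between X and Y.
Firm 1's expected payoff from X is c + 11(1−c); from Y it is 12c + 10(1−c).
Setting these equal: −10c + 11 = 2c + 10, so c = 1/12.
Therefore Firm 2 plays Y with probability 1 − 1/12 = 11/12.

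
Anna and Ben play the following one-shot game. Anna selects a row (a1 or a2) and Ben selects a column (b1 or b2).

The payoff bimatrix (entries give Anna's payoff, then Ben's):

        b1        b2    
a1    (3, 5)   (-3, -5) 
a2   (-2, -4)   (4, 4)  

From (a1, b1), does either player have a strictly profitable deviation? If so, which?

Neither

Anna at (a1, b1) earns 3; deviating to a2 yields -2 — not better.
Ben earns 5; deviating to b2 yields -5 — not better.
Neither player can strictly improve; the profile is a Nash equilibrium.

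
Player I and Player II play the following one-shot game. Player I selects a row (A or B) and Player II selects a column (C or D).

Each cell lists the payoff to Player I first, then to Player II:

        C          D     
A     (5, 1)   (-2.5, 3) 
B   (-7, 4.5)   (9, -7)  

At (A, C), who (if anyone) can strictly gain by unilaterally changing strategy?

Player II

Player I at (A, C) earns 5; deviating to B yields -7 — not better.
Player II earns 1; deviating to D yields 3 — a strict improvement.
Only Player II has a strictly profitable deviation.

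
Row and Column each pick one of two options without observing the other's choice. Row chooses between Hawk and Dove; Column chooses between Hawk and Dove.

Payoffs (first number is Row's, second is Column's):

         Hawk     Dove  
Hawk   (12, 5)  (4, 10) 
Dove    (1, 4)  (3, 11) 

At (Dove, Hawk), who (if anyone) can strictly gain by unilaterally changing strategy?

Both

Row at (Dove, Hawk) earns 1; deviating to Hawk yields 12 — a strict improvement.
Column earns 4; deviating to Dove yields 11 — a strict improvement.
Both Row and Column have strictly profitable deviations.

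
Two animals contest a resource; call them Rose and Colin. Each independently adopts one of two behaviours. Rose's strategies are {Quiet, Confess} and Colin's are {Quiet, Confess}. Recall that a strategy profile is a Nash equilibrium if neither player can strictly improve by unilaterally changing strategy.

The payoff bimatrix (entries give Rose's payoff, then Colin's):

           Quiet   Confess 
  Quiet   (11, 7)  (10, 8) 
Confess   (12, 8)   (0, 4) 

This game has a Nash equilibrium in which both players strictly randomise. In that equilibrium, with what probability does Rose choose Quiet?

Let x be the probability that Rose plays Quiet. In a completely mixed equilibrium, Colin must be indifferent between Quiet and Confess.
Colin's expected payoff from Quiet is 7x + 8(1−x); from Confess it is 8x + 4(1−x).
Setting these equal: −x + 8 = 4x + 4, so x = 4/5.

4/5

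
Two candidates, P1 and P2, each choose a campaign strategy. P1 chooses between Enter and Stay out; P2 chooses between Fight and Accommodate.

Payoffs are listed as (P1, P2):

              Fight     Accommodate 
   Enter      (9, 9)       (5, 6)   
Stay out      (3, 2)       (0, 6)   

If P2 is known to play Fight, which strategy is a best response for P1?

Against Fight, P1 earns 9 from Enter and 3 from Stay out.
So Enter is the best response.

Enter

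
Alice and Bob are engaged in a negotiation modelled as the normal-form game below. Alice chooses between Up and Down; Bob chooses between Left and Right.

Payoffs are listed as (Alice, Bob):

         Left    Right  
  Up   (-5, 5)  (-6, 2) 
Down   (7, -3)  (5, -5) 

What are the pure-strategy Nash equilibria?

(Down, Left)

(Up, Left): Alice prefers Down (7 > -5) — not an equilibrium.
(Up, Right): Alice prefers Down (5 > -6); Bob prefers Left (5 > 2) — not an equilibrium.
(Down, Left): Alice gets 7 ≥ -5 from Up, and Bob gets -3 ≥ -5 from Right — Nash equilibrium.
(Down, Right): Bob prefers Left (-3 > -5) — not an equilibrium.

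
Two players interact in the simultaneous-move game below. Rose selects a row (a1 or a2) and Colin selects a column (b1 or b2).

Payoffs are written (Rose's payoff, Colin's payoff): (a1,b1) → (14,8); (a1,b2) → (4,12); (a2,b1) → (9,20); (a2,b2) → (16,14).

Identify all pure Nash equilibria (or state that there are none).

(a1, b1): Colin prefers b2 (12 > 8) — not an equilibrium.
(a1, b2): Rose prefers a2 (16 > 4) — not an equilibrium.
(a2, b1): Rose prefers a1 (14 > 9) — not an equilibrium.
(a2, b2): Colin prefers b1 (20 > 14) — not an equilibrium.

none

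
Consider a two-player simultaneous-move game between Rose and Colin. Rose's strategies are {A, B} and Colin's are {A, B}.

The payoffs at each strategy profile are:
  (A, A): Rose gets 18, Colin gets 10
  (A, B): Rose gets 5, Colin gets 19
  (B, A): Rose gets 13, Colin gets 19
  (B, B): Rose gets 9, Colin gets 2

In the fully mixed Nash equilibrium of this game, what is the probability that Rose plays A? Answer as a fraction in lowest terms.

Let r be the probability that Rose plays A. In a completely mixed equilibrium, Colin must be indifferent between A and B.
Colin's expected payoff from A is 10r + 19(1−r); from B it is 19r + 2(1−r).
Setting these equal: −9r + 19 = 17r + 2, so r = 17/26.

17/26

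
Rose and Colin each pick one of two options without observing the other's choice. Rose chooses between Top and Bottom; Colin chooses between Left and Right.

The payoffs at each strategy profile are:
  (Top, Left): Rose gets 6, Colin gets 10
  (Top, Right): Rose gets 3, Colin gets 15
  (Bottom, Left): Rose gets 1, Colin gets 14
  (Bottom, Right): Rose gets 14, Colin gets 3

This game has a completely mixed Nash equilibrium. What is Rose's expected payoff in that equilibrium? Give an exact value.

81/16

First find q, the probability Colin plays Left, from Rose's indifference between Top and Bottom: 6q + 3(1−q) = q + 14(1−q), giving q = 11/16.
Since Rose is indifferent in equilibrium, Rose's expected payoff equals the payoff from either row against (11/16, 5/16). Using Top: 6(11/16) + 3(5/16) = 81/16.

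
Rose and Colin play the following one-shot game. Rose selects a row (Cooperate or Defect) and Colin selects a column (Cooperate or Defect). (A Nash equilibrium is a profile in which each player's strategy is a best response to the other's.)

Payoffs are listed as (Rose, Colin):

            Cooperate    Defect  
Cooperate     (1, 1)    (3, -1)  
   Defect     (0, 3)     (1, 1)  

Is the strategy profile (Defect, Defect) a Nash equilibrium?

No

At (Defect, Defect), Rose earns 1; switching to Cooperate would give 3, so Rose would deviate.
Colin earns 1; switching to Cooperate would give 3, so Colin would deviate.
Since at least one player can profitably deviate, this is not a Nash equilibrium.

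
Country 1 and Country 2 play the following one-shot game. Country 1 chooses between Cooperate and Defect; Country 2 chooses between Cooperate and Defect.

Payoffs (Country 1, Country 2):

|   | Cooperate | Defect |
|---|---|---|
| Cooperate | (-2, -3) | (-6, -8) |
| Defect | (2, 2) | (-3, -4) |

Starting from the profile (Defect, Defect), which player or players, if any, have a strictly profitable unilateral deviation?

Country 1 at (Defect, Defect) earns -3; deviating to Cooperate yields -6 — not better.
Country 2 earns -4; deviating to Cooperate yields 2 — a strict improvement.
Only Country 2 has a strictly profitable deviation.

Country 2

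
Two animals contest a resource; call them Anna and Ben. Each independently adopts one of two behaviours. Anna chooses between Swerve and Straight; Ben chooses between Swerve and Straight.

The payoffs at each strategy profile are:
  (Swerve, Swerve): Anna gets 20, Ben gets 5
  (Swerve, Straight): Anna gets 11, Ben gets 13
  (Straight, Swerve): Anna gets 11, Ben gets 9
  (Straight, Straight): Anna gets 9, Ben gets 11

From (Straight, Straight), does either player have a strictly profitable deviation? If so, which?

Anna at (Straight, Straight) earns 9; deviating to Swerve yields 11 — a strict improvement.
Ben earns 11; deviating to Swerve yields 9 — not better.
Only Anna has a strictly profitable deviation.

Anna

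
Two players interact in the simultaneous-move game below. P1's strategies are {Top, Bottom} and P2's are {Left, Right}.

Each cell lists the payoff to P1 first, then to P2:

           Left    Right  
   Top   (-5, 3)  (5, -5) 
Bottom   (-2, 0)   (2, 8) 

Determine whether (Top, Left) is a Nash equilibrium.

No

At (Top, Left), P1 earns -5; switching to Bottom would give -2, so P1 would deviate.
P2 earns 3; switching to Right would give -5, so P2 has no profitable deviation.
Since at least one player can profitably deviate, this is not a Nash equilibrium.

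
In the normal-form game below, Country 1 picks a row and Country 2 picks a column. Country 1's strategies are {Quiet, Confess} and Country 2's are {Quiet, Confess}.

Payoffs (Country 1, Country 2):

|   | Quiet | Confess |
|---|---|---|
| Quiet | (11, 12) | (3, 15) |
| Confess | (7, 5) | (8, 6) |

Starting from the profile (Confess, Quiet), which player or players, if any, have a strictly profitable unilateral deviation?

Country 1 at (Confess, Quiet) earns 7; deviating to Quiet yields 11 — a strict improvement.
Country 2 earns 5; deviating to Confess yields 6 — a strict improvement.
Both Country 1 and Country 2 have strictly profitable deviations.

Both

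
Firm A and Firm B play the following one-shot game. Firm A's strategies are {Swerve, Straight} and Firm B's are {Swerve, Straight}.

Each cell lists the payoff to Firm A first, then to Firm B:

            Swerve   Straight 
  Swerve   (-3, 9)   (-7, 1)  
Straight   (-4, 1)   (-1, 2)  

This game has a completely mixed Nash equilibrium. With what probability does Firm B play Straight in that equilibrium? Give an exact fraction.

Let y be the probability that Firm B plays Swerve. In a completely mixed equilibrium, Firm A must be indifferent between Swerve and Straight.
Firm A's expected payoff from Swerve is −3y − 7(1−y); from Straight it is −4y − (1−y).
Setting these equal: 4y − 7 = −3y − 1, so y = 6/7.
Therefore Firm B plays Straight with probability 1 − 6/7 = 1/7.

1/7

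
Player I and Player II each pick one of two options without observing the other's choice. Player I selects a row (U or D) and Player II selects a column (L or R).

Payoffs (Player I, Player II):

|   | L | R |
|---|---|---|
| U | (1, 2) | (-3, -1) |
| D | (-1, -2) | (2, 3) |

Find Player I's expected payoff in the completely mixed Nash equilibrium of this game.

-1/7

First find y, the probability Player II plays L, from Player I's indifference between U and D: y − 3(1−y) = −y + 2(1−y), giving y = 5/7.
Since Player I is indifferent in equilibrium, Player I's expected payoff equals the payoff from either row against (5/7, 2/7). Using U: (5/7) − 3(2/7) = -1/7.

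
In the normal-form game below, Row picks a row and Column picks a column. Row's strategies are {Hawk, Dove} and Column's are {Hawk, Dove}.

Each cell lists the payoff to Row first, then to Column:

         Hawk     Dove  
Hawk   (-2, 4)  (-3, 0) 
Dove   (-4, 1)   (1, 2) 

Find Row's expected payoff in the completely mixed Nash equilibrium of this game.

-7/3

First find y, the probability Column plays Hawk, from Row's indifference between Hawk and Dove: −2y − 3(1−y) = −4y + (1−y), giving y = 2/3.
Since Row is indifferent in equilibrium, Row's expected payoff equals the payoff from either row against (2/3, 1/3). Using Hawk: −2(2/3) − 3(1/3) = -7/3.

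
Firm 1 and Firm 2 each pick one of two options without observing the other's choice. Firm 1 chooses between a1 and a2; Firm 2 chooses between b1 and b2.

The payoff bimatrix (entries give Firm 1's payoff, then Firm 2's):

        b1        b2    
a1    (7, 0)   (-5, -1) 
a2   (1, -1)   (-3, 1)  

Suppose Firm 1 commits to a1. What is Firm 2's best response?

b1

Against a1, Firm 2 earns 0 from b1 and -1 from b2.
So b1 is the best response.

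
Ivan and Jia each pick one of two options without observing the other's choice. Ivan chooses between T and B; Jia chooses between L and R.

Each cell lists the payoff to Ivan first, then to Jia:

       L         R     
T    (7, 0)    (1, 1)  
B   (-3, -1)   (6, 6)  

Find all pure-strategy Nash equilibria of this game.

(T, L): Jia prefers R (1 > 0) — not an equilibrium.
(T, R): Ivan prefers B (6 > 1) — not an equilibrium.
(B, L): Ivan prefers T (7 > -3); Jia prefers R (6 > -1) — not an equilibrium.
(B, R): Ivan gets 6 ≥ 1 from T, and Jia gets 6 ≥ -1 from L — Nash equilibrium.

(B, R)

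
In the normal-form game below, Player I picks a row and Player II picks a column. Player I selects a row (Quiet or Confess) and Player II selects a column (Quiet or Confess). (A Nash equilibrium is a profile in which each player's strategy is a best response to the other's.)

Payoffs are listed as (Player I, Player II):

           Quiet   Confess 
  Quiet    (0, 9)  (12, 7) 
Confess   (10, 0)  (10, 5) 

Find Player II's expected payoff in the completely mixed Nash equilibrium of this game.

45/7

First find p, the probability Player I plays Quiet, from Player II's indifference between Quiet and Confess: 9p = 7p + 5(1−p), giving p = 5/7.
Since Player II is indifferent in equilibrium, Player II's expected payoff equals the payoff from either column against (5/7, 2/7). Using Quiet: 9(5/7) = 45/7.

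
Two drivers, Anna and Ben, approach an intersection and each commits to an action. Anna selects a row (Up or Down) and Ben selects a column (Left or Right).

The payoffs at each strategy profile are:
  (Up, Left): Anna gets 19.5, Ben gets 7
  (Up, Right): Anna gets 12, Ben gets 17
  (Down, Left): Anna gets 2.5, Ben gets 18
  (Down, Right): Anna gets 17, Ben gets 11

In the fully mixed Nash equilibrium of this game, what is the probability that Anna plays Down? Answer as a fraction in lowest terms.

Let p be the probability that Anna plays Up. In a completely mixed equilibrium, Ben must be indifferent between Left and Right.
Ben's expected payoff from Left is 7p + 18(1−p); from Right it is 17p + 11(1−p).
Setting these equal: −11p + 18 = 6p + 11, so p = 7/17.
Therefore Anna plays Down with probability 1 − 7/17 = 10/17.

10/17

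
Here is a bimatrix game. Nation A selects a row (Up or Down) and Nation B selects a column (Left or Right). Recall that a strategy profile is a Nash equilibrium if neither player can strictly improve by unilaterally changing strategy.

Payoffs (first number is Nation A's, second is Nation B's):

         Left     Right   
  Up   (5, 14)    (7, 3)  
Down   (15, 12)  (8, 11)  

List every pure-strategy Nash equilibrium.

(Down, Left)

(Up, Left): Nation A prefers Down (15 > 5) — not an equilibrium.
(Up, Right): Nation A prefers Down (8 > 7); Nation B prefers Left (14 > 3) — not an equilibrium.
(Down, Left): Nation A gets 15 ≥ 5 from Up, and Nation B gets 12 ≥ 11 from Right — Nash equilibrium.
(Down, Right): Nation B prefers Left (12 > 11) — not an equilibrium.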